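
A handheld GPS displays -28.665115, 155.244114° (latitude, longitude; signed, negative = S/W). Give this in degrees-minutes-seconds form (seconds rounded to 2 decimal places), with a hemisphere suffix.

28°39′54.41″ S, 155°14′38.81″ E

Latitude is negative → S; |value| = 28.665115
Lat: whole degrees 28; 39.90690′ → 39′ and 54.4140″
Longitude: whole degrees 155; 14.64684′ → 14′ and 38.8104″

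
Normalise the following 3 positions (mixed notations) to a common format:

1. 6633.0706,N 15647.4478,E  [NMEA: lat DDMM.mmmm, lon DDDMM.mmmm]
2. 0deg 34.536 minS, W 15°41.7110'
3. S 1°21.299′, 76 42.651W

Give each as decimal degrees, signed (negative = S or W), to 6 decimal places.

1. 66.551177, 156.790797
2. -0.575600, -15.695183
3. -1.354983, -76.710850

Point 1:
  Latitude: split at 2 digits → 66° and 33.0706′; 66 + 33.0706/60 = 66.5511767
  N → positive
  Longitude: split at 3 digits → 156° and 47.4478′; 156 + 47.4478/60 = 156.7907967
  E ⇒ keep positive
Point 2:
  φ: 0 + 34.536/60 = 0.5756000
  hemisphere S, so the sign is −
  Longitude: 15 + 41.711/60 = 15.6951833
  hemisphere W, so the sign is −
Point 3:
  φ: 21.299′ = 0.354983°; total 1.3549833
  S ⇒ negate
  Longitude: 76 + 42.651/60 = 76.7108500
  W ⇒ negate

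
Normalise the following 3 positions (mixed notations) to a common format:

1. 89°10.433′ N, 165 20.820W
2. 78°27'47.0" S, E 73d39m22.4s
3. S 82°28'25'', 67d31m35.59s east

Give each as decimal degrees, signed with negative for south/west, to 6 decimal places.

1. 89.173883, -165.347000
2. -78.463056, 73.656222
3. -82.473611, 67.526553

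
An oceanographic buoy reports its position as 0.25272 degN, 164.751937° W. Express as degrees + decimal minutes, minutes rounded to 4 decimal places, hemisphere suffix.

φ: 0° + 0.252720 × 60 = 0° 15.163200′
Longitude: 164° + 0.751937 × 60 = 164° 45.116220′

0° 15.1632′ N, 164° 45.1162′ W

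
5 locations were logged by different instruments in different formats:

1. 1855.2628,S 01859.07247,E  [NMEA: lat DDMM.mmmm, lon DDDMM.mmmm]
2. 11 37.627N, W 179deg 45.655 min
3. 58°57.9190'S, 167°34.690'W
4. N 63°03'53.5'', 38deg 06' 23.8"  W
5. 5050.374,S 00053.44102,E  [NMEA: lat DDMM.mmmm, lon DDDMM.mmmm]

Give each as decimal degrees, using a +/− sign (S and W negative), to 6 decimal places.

1. -18.921047, 18.984541
2. 11.627117, -179.760917
3. -58.965317, -167.578167
4. 63.064861, -38.106611
5. -50.839567, 0.890684

Point 1:
  Lat: degrees = first 2 digits = 18, minutes = 55.2628; 18 + 55.2628/60 = 18.9210467
  S ⇒ negate
  λ: degrees = first 3 digits = 18, minutes = 59.07247; 18 + 59.07247/60 = 18.9845412
  E ⇒ keep positive
Point 2:
  Latitude: 37.627′ = 0.627117°; total 11.6271167
  N ⇒ keep positive
  Lon: 179 + 45.655/60 = 179.7609167
  hemisphere W, so the sign is −
Point 3:
  Latitude: 58 + 57.919/60 = 58.9653167
  S → negative
  Longitude: 167 + 34.69/60 = 167.5781667
  W → negative
Point 4:
  φ: 3′ + 53.5″ = 3.89167′; 63 + 3.89167/60 = 63.0648611
  N → positive
  Longitude: 38° + 6/60 + 23.8/3600 = 38 + 0.100000 + 0.006611 = 38.1066111
  W ⇒ negate
Point 5:
  Lat: split at 2 digits → 50° and 50.374′; 50 + 50.374/60 = 50.8395667
  S ⇒ negate
  Longitude: degrees = first 3 digits = 0, minutes = 53.44102; 0 + 53.44102/60 = 0.8906837
  E ⇒ keep positive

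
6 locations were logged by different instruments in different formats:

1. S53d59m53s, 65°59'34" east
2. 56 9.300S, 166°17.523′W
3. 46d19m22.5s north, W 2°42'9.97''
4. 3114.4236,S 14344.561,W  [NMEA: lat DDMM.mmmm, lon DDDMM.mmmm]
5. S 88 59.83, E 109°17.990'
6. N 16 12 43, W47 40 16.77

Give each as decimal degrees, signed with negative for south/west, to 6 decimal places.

Point 1:
  Latitude: 59′ + 53″ = 59.88333′; 53 + 59.88333/60 = 53.9980556
  S → negative
  Lon: 65 + 59/60 + 34/3600 = 65.9927778
  E → positive
Point 2:
  φ: 9.3′ = 0.155000°; total 56.1550000
  S → negative
  Longitude: 166 + 17.523/60 = 166.2920500
  hemisphere W, so the sign is −
Point 3:
  φ: 46° + 19/60 + 22.5/3600 = 46 + 0.316667 + 0.006250 = 46.3229167
  N ⇒ keep positive
  λ: 2° + 42/60 + 9.97/3600 = 2 + 0.700000 + 0.002769 = 2.7027694
  hemisphere W, so the sign is −
Point 4:
  Lat: degrees = first 2 digits = 31, minutes = 14.4236; 31 + 14.4236/60 = 31.2403933
  S ⇒ negate
  λ: degrees = first 3 digits = 143, minutes = 44.561; 143 + 44.561/60 = 143.7426833
  W ⇒ negate
Point 5:
  φ: 59.83′ = 0.997167°; total 88.9971667
  S ⇒ negate
  Lon: 109 + 17.99/60 = 109.2998333
  E → positive
Point 6:
  φ: 16° + 12/60 + 43/3600 = 16 + 0.200000 + 0.011944 = 16.2119444
  N ⇒ keep positive
  Longitude: 47° + 40/60 + 16.77/3600 = 47 + 0.666667 + 0.004658 = 47.6713250
  hemisphere W, so the sign is −

1. -53.998056, 65.992778
2. -56.155000, -166.292050
3. 46.322917, -2.702769
4. -31.240393, -143.742683
5. -88.997167, 109.299833
6. 16.211944, -47.671325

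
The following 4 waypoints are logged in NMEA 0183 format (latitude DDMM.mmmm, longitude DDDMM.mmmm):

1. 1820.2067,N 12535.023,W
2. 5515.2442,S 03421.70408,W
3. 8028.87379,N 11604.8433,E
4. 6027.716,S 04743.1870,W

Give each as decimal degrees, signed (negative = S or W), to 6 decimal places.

1. 18.336778, -125.583717
2. -55.254070, -34.361735
3. 80.481230, 116.080722
4. -60.461933, -47.719783

Point 1:
  φ: split at 2 digits → 18° and 20.2067′; 18 + 20.2067/60 = 18.3367783
  N → positive
  Longitude: degrees = first 3 digits = 125, minutes = 35.023; 125 + 35.023/60 = 125.5837167
  hemisphere W, so the sign is −
Point 2:
  Latitude: split at 2 digits → 55° and 15.2442′; 55 + 15.2442/60 = 55.2540700
  hemisphere S, so the sign is −
  Longitude: split at 3 digits → 034° and 21.70408′; 34 + 21.70408/60 = 34.3617347
  W ⇒ negate
Point 3:
  Latitude: degrees = first 2 digits = 80, minutes = 28.87379; 80 + 28.87379/60 = 80.4812298
  N ⇒ keep positive
  Lon: degrees = first 3 digits = 116, minutes = 4.8433; 116 + 4.8433/60 = 116.0807217
  E ⇒ keep positive
Point 4:
  Lat: split at 2 digits → 60° and 27.716′; 60 + 27.716/60 = 60.4619333
  S ⇒ negate
  Lon: degrees = first 3 digits = 47, minutes = 43.187; 47 + 43.187/60 = 47.7197833
  W → negative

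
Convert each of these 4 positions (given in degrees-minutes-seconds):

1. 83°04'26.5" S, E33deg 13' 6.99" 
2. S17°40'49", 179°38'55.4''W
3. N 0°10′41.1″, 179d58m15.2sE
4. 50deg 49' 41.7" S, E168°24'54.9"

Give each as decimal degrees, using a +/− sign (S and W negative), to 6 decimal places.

1. -83.074028, 33.218608
2. -17.680278, -179.648722
3. 0.178083, 179.970889
4. -50.828250, 168.415250

Point 1:
  φ: 83 + 4/60 + 26.5/3600 = 83.0740278
  S → negative
  Longitude: 33° + 13/60 + 6.99/3600 = 33 + 0.216667 + 0.001942 = 33.2186083
  E ⇒ keep positive
Point 2:
  Latitude: 17 + 40/60 + 49/3600 = 17.6802778
  S ⇒ negate
  Longitude: 179 + 38/60 + 55.4/3600 = 179.6487222
  W → negative
Point 3:
  φ: 0° + 10/60 + 41.1/3600 = 0 + 0.166667 + 0.011417 = 0.1780833
  N → positive
  Longitude: 58′ + 15.2″ = 58.25333′; 179 + 58.25333/60 = 179.9708889
  E ⇒ keep positive
Point 4:
  φ: 50° + 49/60 + 41.7/3600 = 50 + 0.816667 + 0.011583 = 50.8282500
  S ⇒ negate
  λ: 24′ + 54.9″ = 24.91500′; 168 + 24.91500/60 = 168.4152500
  E ⇒ keep positive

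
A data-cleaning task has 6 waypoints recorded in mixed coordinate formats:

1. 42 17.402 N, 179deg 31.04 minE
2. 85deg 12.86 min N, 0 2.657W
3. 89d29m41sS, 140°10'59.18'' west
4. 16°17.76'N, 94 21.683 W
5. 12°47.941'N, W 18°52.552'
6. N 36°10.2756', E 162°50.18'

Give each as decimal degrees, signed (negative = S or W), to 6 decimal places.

1. 42.290033, 179.517333
2. 85.214333, -0.044283
3. -89.494722, -140.183106
4. 16.296000, -94.361383
5. 12.799017, -18.875867
6. 36.171260, 162.836333

Point 1:
  Lat: 42 + 17.402/60 = 42.2900333
  N → positive
  λ: 179 + 31.04/60 = 179.5173333
  E ⇒ keep positive
Point 2:
  φ: 12.86′ = 0.214333°; total 85.2143333
  N → positive
  λ: 0 + 2.657/60 = 0.0442833
  W ⇒ negate
Point 3:
  φ: 89° + 29/60 + 41/3600 = 89 + 0.483333 + 0.011389 = 89.4947222
  S → negative
  Lon: 10′ + 59.18″ = 10.98633′; 140 + 10.98633/60 = 140.1831056
  hemisphere W, so the sign is −
Point 4:
  Latitude: 16 + 17.76/60 = 16.2960000
  N → positive
  Longitude: 21.683′ = 0.361383°; total 94.3613833
  hemisphere W, so the sign is −
Point 5:
  Lat: 12 + 47.941/60 = 12.7990167
  N → positive
  λ: 18 + 52.552/60 = 18.8758667
  W → negative
Point 6:
  Lat: 10.2756′ = 0.171260°; total 36.1712600
  N → positive
  Lon: 50.18′ = 0.836333°; total 162.8363333
  E ⇒ keep positive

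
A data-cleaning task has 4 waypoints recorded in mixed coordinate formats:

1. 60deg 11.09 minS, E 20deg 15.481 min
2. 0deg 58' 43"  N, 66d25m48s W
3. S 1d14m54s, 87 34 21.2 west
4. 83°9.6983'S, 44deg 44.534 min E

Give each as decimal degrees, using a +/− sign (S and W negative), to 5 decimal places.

1. -60.18483, 20.25802
2. 0.97861, -66.43000
3. -1.24833, -87.57256
4. -83.16164, 44.74223

Point 1:
  Latitude: 11.09′ = 0.184833°; total 60.184833
  S → negative
  Longitude: 15.481′ = 0.258017°; total 20.258017
  E ⇒ keep positive
Point 2:
  Latitude: 0° + 58/60 + 43/3600 = 0 + 0.966667 + 0.011944 = 0.978611
  N ⇒ keep positive
  Lon: 66° + 25/60 + 48/3600 = 66 + 0.416667 + 0.013333 = 66.430000
  W ⇒ negate
Point 3:
  Lat: 1 + 14/60 + 54/3600 = 1.248333
  S → negative
  λ: 87° + 34/60 + 21.2/3600 = 87 + 0.566667 + 0.005889 = 87.572556
  hemisphere W, so the sign is −
Point 4:
  φ: 83 + 9.6983/60 = 83.161638
  S → negative
  Longitude: 44.534′ = 0.742233°; total 44.742233
  E → positive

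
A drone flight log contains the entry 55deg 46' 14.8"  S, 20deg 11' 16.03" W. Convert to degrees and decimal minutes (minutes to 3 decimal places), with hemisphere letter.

55° 46.247′ S, 20° 11.267′ W

Lat: seconds/60 = 0.24667; minutes = 46 + 0.24667 = 46.24667
Lon: 11 + 16.03/60 = 11.26717′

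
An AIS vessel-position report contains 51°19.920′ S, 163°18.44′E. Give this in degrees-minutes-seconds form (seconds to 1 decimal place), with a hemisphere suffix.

φ: 19.92000′ → 19′ and 0.92000 × 60 = 55.200″
λ: fractional minutes 0.44000 × 60 = 26.400″

51°19′55.2″ S, 163°18′26.4″ E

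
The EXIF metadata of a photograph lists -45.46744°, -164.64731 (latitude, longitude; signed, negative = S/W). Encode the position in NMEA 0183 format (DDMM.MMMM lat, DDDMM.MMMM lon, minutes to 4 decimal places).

Latitude is negative → S; |value| = 45.467440
Latitude: minutes = (45.467440 − 45) × 60 = 28.046400
Longitude is negative → W; |value| = 164.647310
Longitude: 164° + 0.647310 × 60 = 164° 38.838600′

4528.0464,S / 16438.8386,W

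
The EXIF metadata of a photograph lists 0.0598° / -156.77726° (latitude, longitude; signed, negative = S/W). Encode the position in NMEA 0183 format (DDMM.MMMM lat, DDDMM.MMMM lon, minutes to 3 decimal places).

0003.588,N / 15646.636,W

Latitude: fractional part 0.059800 → 3.58800 minutes
Longitude is negative → W; |value| = 156.777260
Longitude: 156° + 0.777260 × 60 = 156° 46.63560′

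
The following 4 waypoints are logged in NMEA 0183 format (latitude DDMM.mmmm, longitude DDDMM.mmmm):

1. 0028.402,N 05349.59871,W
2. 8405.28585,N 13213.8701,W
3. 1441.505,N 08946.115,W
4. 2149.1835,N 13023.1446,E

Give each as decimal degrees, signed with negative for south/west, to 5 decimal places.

1. 0.47337, -53.82665
2. 84.08810, -132.23117
3. 14.69175, -89.76858
4. 21.81973, 130.38574

Point 1:
  Latitude: split at 2 digits → 00° and 28.402′; 0 + 28.402/60 = 0.473367
  N → positive
  Longitude: degrees = first 3 digits = 53, minutes = 49.59871; 53 + 49.59871/60 = 53.826645
  hemisphere W, so the sign is −
Point 2:
  Latitude: degrees = first 2 digits = 84, minutes = 5.28585; 84 + 5.28585/60 = 84.088098
  N ⇒ keep positive
  Lon: degrees = first 3 digits = 132, minutes = 13.8701; 132 + 13.8701/60 = 132.231168
  W → negative
Point 3:
  φ: degrees = first 2 digits = 14, minutes = 41.505; 14 + 41.505/60 = 14.691750
  N ⇒ keep positive
  λ: degrees = first 3 digits = 89, minutes = 46.115; 89 + 46.115/60 = 89.768583
  hemisphere W, so the sign is −
Point 4:
  Latitude: degrees = first 2 digits = 21, minutes = 49.1835; 21 + 49.1835/60 = 21.819725
  N → positive
  Longitude: degrees = first 3 digits = 130, minutes = 23.1446; 130 + 23.1446/60 = 130.385743
  E ⇒ keep positive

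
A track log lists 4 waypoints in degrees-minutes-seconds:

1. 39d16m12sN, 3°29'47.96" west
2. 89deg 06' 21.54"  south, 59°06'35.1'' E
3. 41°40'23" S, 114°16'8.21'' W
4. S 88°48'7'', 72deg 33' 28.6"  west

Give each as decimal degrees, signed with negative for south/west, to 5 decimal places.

Point 1:
  Lat: 39° + 16/60 + 12/3600 = 39 + 0.266667 + 0.003333 = 39.270000
  N ⇒ keep positive
  Lon: 3 + 29/60 + 47.96/3600 = 3.496656
  W → negative
Point 2:
  Latitude: 89 + 6/60 + 21.54/3600 = 89.105983
  hemisphere S, so the sign is −
  Longitude: 59° + 6/60 + 35.1/3600 = 59 + 0.100000 + 0.009750 = 59.109750
  E → positive
Point 3:
  Lat: 40′ + 23″ = 40.38333′; 41 + 40.38333/60 = 41.673056
  hemisphere S, so the sign is −
  Lon: 16′ + 8.21″ = 16.13683′; 114 + 16.13683/60 = 114.268947
  hemisphere W, so the sign is −
Point 4:
  Lat: 48′ + 7″ = 48.11667′; 88 + 48.11667/60 = 88.801944
  S → negative
  Lon: 72 + 33/60 + 28.6/3600 = 72.557944
  W → negative

1. 39.27000, -3.49666
2. -89.10598, 59.10975
3. -41.67306, -114.26895
4. -88.80194, -72.55794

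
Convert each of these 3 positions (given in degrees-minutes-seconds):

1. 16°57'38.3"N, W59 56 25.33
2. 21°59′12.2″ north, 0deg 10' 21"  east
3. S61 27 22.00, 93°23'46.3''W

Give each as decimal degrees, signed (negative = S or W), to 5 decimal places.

1. 16.96064, -59.94037
2. 21.98672, 0.17250
3. -61.45611, -93.39619

Point 1:
  Latitude: 57′ + 38.3″ = 57.63833′; 16 + 57.63833/60 = 16.960639
  N ⇒ keep positive
  λ: 56′ + 25.33″ = 56.42217′; 59 + 56.42217/60 = 59.940369
  hemisphere W, so the sign is −
Point 2:
  φ: 21 + 59/60 + 12.2/3600 = 21.986722
  N ⇒ keep positive
  Lon: 10′ + 21″ = 10.35000′; 0 + 10.35000/60 = 0.172500
  E ⇒ keep positive
Point 3:
  Lat: 27′ + 22″ = 27.36667′; 61 + 27.36667/60 = 61.456111
  S → negative
  Longitude: 93° + 23/60 + 46.3/3600 = 93 + 0.383333 + 0.012861 = 93.396194
  hemisphere W, so the sign is −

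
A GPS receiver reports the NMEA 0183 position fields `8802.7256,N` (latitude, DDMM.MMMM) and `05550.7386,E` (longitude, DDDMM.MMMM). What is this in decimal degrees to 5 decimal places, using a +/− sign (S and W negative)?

Lat: split at 2 digits → 88° and 2.7256′; 88 + 2.7256/60 = 88.045427
N ⇒ keep positive
Lon: degrees = first 3 digits = 55, minutes = 50.7386; 55 + 50.7386/60 = 55.845643
E ⇒ keep positive

88.04543, 55.84564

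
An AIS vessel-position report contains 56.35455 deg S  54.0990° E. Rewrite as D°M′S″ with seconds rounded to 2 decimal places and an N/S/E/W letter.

56°21′16.38″ S, 54°05′56.40″ E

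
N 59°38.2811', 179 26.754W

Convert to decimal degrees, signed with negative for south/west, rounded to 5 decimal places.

Latitude: 38.2811′ = 0.638018°; total 59.638018
N ⇒ keep positive
Longitude: 26.754′ = 0.445900°; total 179.445900
hemisphere W, so the sign is −

59.63802, -179.44590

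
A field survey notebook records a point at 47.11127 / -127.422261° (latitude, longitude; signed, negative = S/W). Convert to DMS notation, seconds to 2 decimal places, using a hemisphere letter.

Latitude: 0.111270° → 6.67620′; 0.67620 × 60 = 40.5720″
Longitude is negative → W; |value| = 127.422261
Lon: 0.422261° → 25.33566′; 0.33566 × 60 = 20.1396″

47°06′40.57″ N, 127°25′20.14″ W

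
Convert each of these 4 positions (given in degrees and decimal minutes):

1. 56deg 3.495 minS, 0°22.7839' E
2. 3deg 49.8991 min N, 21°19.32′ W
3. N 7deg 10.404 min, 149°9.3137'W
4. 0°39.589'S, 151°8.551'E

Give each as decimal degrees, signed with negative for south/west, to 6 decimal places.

1. -56.058250, 0.379732
2. 3.831652, -21.322000
3. 7.173400, -149.155228
4. -0.659817, 151.142517

Point 1:
  Lat: 56 + 3.495/60 = 56.0582500
  S → negative
  Lon: 22.7839′ = 0.379732°; total 0.3797317
  E → positive
Point 2:
  Lat: 49.8991′ = 0.831652°; total 3.8316517
  N → positive
  Lon: 19.32′ = 0.322000°; total 21.3220000
  hemisphere W, so the sign is −
Point 3:
  Latitude: 7 + 10.404/60 = 7.1734000
  N → positive
  Longitude: 9.3137′ = 0.155228°; total 149.1552283
  hemisphere W, so the sign is −
Point 4:
  φ: 39.589′ = 0.659817°; total 0.6598167
  S → negative
  Longitude: 8.551′ = 0.142517°; total 151.1425167
  E ⇒ keep positive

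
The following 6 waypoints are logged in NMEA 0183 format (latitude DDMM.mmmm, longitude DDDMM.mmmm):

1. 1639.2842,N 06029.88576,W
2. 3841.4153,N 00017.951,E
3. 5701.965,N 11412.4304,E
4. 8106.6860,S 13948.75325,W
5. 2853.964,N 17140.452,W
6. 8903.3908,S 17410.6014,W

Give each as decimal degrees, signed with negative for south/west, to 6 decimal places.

1. 16.654737, -60.498096
2. 38.690255, 0.299183
3. 57.032750, 114.207173
4. -81.111433, -139.812554
5. 28.899400, -171.674200
6. -89.056513, -174.176690

Point 1:
  Lat: degrees = first 2 digits = 16, minutes = 39.2842; 16 + 39.2842/60 = 16.6547367
  N → positive
  Lon: split at 3 digits → 060° and 29.88576′; 60 + 29.88576/60 = 60.4980960
  W → negative
Point 2:
  Lat: degrees = first 2 digits = 38, minutes = 41.4153; 38 + 41.4153/60 = 38.6902550
  N → positive
  Longitude: split at 3 digits → 000° and 17.951′; 0 + 17.951/60 = 0.2991833
  E ⇒ keep positive
Point 3:
  Lat: degrees = first 2 digits = 57, minutes = 1.965; 57 + 1.965/60 = 57.0327500
  N → positive
  Longitude: split at 3 digits → 114° and 12.4304′; 114 + 12.4304/60 = 114.2071733
  E ⇒ keep positive
Point 4:
  φ: split at 2 digits → 81° and 6.686′; 81 + 6.686/60 = 81.1114333
  hemisphere S, so the sign is −
  λ: degrees = first 3 digits = 139, minutes = 48.75325; 139 + 48.75325/60 = 139.8125542
  W → negative
Point 5:
  Lat: degrees = first 2 digits = 28, minutes = 53.964; 28 + 53.964/60 = 28.8994000
  N ⇒ keep positive
  Longitude: degrees = first 3 digits = 171, minutes = 40.452; 171 + 40.452/60 = 171.6742000
  W → negative
Point 6:
  Latitude: split at 2 digits → 89° and 3.3908′; 89 + 3.3908/60 = 89.0565133
  S ⇒ negate
  λ: split at 3 digits → 174° and 10.6014′; 174 + 10.6014/60 = 174.1766900
  hemisphere W, so the sign is −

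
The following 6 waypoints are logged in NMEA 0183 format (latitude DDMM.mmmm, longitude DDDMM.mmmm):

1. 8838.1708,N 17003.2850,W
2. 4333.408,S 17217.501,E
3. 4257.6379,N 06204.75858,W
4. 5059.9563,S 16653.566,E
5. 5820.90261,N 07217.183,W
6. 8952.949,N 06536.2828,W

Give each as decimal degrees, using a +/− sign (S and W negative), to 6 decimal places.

1. 88.636180, -170.054750
2. -43.556800, 172.291683
3. 42.960632, -62.079310
4. -50.999272, 166.892767
5. 58.348377, -72.286383
6. 89.882483, -65.604713

Point 1:
  φ: degrees = first 2 digits = 88, minutes = 38.1708; 88 + 38.1708/60 = 88.6361800
  N ⇒ keep positive
  λ: degrees = first 3 digits = 170, minutes = 3.285; 170 + 3.285/60 = 170.0547500
  W → negative
Point 2:
  Lat: split at 2 digits → 43° and 33.408′; 43 + 33.408/60 = 43.5568000
  hemisphere S, so the sign is −
  λ: split at 3 digits → 172° and 17.501′; 172 + 17.501/60 = 172.2916833
  E → positive
Point 3:
  Latitude: degrees = first 2 digits = 42, minutes = 57.6379; 42 + 57.6379/60 = 42.9606317
  N ⇒ keep positive
  λ: degrees = first 3 digits = 62, minutes = 4.75858; 62 + 4.75858/60 = 62.0793097
  hemisphere W, so the sign is −
Point 4:
  Latitude: degrees = first 2 digits = 50, minutes = 59.9563; 50 + 59.9563/60 = 50.9992717
  S → negative
  Longitude: split at 3 digits → 166° and 53.566′; 166 + 53.566/60 = 166.8927667
  E ⇒ keep positive
Point 5:
  Lat: degrees = first 2 digits = 58, minutes = 20.90261; 58 + 20.90261/60 = 58.3483768
  N → positive
  Longitude: split at 3 digits → 072° and 17.183′; 72 + 17.183/60 = 72.2863833
  hemisphere W, so the sign is −
Point 6:
  φ: split at 2 digits → 89° and 52.949′; 89 + 52.949/60 = 89.8824833
  N ⇒ keep positive
  Lon: degrees = first 3 digits = 65, minutes = 36.2828; 65 + 36.2828/60 = 65.6047133
  hemisphere W, so the sign is −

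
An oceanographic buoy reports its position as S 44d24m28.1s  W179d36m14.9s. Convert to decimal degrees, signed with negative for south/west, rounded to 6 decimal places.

φ: 44° + 24/60 + 28.1/3600 = 44 + 0.400000 + 0.007806 = 44.4078056
hemisphere S, so the sign is −
λ: 36′ + 14.9″ = 36.24833′; 179 + 36.24833/60 = 179.6041389
W ⇒ negate

-44.407806, -179.604139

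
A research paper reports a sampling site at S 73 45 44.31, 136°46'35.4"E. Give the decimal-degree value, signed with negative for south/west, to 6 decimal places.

-73.762308, 136.776500

Lat: 73 + 45/60 + 44.31/3600 = 73.7623083
S ⇒ negate
Longitude: 46′ + 35.4″ = 46.59000′; 136 + 46.59000/60 = 136.7765000
E ⇒ keep positive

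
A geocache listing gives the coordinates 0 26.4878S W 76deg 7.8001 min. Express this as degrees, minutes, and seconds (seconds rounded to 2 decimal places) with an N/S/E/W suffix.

φ: fractional minutes 0.48780 × 60 = 29.2680″
λ: fractional minutes 0.80010 × 60 = 48.0060″

0°26′29.27″ S, 76°07′48.01″ W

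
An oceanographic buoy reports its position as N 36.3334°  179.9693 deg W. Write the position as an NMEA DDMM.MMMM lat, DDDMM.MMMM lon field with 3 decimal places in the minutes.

φ: 36° + 0.333400 × 60 = 36° 20.00400′
Longitude: fractional part 0.969300 → 58.15800 minutes

3620.004,N / 17958.158,W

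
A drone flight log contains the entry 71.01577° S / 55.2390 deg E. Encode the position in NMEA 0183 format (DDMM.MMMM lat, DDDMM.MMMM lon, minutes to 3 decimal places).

7100.946,S / 05514.340,E

Latitude: 71° + 0.015770 × 60 = 71° 0.94620′
Longitude: minutes = (55.239000 − 55) × 60 = 14.34000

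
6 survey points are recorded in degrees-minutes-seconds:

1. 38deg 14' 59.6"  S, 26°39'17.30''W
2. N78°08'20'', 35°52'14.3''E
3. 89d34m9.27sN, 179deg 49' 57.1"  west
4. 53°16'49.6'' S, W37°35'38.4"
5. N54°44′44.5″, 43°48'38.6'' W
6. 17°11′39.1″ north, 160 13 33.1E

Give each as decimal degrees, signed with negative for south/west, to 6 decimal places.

1. -38.249889, -26.654806
2. 78.138889, 35.870639
3. 89.569242, -179.832528
4. -53.280444, -37.594000
5. 54.745694, -43.810722
6. 17.194194, 160.225861

Point 1:
  Lat: 38 + 14/60 + 59.6/3600 = 38.2498889
  S ⇒ negate
  λ: 26° + 39/60 + 17.3/3600 = 26 + 0.650000 + 0.004806 = 26.6548056
  hemisphere W, so the sign is −
Point 2:
  Latitude: 78 + 8/60 + 20/3600 = 78.1388889
  N → positive
  λ: 35° + 52/60 + 14.3/3600 = 35 + 0.866667 + 0.003972 = 35.8706389
  E ⇒ keep positive
Point 3:
  Lat: 34′ + 9.27″ = 34.15450′; 89 + 34.15450/60 = 89.5692417
  N ⇒ keep positive
  Lon: 49′ + 57.1″ = 49.95167′; 179 + 49.95167/60 = 179.8325278
  hemisphere W, so the sign is −
Point 4:
  φ: 53° + 16/60 + 49.6/3600 = 53 + 0.266667 + 0.013778 = 53.2804444
  S ⇒ negate
  Longitude: 35′ + 38.4″ = 35.64000′; 37 + 35.64000/60 = 37.5940000
  W ⇒ negate
Point 5:
  Latitude: 54° + 44/60 + 44.5/3600 = 54 + 0.733333 + 0.012361 = 54.7456944
  N → positive
  Longitude: 48′ + 38.6″ = 48.64333′; 43 + 48.64333/60 = 43.8107222
  hemisphere W, so the sign is −
Point 6:
  φ: 17° + 11/60 + 39.1/3600 = 17 + 0.183333 + 0.010861 = 17.1941944
  N → positive
  Lon: 160° + 13/60 + 33.1/3600 = 160 + 0.216667 + 0.009194 = 160.2258611
  E → positive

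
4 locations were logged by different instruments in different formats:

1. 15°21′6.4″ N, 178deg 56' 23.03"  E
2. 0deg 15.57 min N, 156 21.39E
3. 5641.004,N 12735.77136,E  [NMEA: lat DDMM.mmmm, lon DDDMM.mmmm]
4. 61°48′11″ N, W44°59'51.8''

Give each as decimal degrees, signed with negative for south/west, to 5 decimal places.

Point 1:
  Lat: 15 + 21/60 + 6.4/3600 = 15.351778
  N → positive
  Longitude: 178° + 56/60 + 23.03/3600 = 178 + 0.933333 + 0.006397 = 178.939731
  E ⇒ keep positive
Point 2:
  Latitude: 15.57′ = 0.259500°; total 0.259500
  N → positive
  Lon: 21.39′ = 0.356500°; total 156.356500
  E ⇒ keep positive
Point 3:
  Latitude: degrees = first 2 digits = 56, minutes = 41.004; 56 + 41.004/60 = 56.683400
  N ⇒ keep positive
  Lon: degrees = first 3 digits = 127, minutes = 35.77136; 127 + 35.77136/60 = 127.596189
  E ⇒ keep positive
Point 4:
  Latitude: 61 + 48/60 + 11/3600 = 61.803056
  N ⇒ keep positive
  λ: 44 + 59/60 + 51.8/3600 = 44.997722
  W → negative

1. 15.35178, 178.93973
2. 0.25950, 156.35650
3. 56.68340, 127.59619
4. 61.80306, -44.99772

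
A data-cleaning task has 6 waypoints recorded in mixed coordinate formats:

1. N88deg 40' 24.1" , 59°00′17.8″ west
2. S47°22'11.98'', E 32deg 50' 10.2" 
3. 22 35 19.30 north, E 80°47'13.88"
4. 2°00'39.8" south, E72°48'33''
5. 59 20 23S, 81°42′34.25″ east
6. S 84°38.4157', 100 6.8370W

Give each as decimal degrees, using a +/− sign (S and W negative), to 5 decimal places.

1. 88.67336, -59.00494
2. -47.36999, 32.83617
3. 22.58869, 80.78719
4. -2.01106, 72.80917
5. -59.33972, 81.70951
6. -84.64026, -100.11395

Point 1:
  Lat: 40′ + 24.1″ = 40.40167′; 88 + 40.40167/60 = 88.673361
  N → positive
  Longitude: 59 + 0/60 + 17.8/3600 = 59.004944
  hemisphere W, so the sign is −
Point 2:
  φ: 22′ + 11.98″ = 22.19967′; 47 + 22.19967/60 = 47.369994
  S ⇒ negate
  Longitude: 32° + 50/60 + 10.2/3600 = 32 + 0.833333 + 0.002833 = 32.836167
  E → positive
Point 3:
  φ: 22° + 35/60 + 19.3/3600 = 22 + 0.583333 + 0.005361 = 22.588694
  N → positive
  Longitude: 80° + 47/60 + 13.88/3600 = 80 + 0.783333 + 0.003856 = 80.787189
  E ⇒ keep positive
Point 4:
  Lat: 0′ + 39.8″ = 0.66333′; 2 + 0.66333/60 = 2.011056
  hemisphere S, so the sign is −
  Lon: 72 + 48/60 + 33/3600 = 72.809167
  E → positive
Point 5:
  Latitude: 59 + 20/60 + 23/3600 = 59.339722
  S → negative
  Lon: 42′ + 34.25″ = 42.57083′; 81 + 42.57083/60 = 81.709514
  E → positive
Point 6:
  φ: 38.4157′ = 0.640262°; total 84.640262
  hemisphere S, so the sign is −
  Longitude: 6.837′ = 0.113950°; total 100.113950
  W → negative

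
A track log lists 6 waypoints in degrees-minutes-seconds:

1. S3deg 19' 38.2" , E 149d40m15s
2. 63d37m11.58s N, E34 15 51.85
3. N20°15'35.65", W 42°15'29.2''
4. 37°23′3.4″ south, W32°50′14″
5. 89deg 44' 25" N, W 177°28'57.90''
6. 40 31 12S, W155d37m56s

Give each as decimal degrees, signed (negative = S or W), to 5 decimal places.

1. -3.32728, 149.67083
2. 63.61988, 34.26440
3. 20.25990, -42.25811
4. -37.38428, -32.83722
5. 89.74028, -177.48275
6. -40.52000, -155.63222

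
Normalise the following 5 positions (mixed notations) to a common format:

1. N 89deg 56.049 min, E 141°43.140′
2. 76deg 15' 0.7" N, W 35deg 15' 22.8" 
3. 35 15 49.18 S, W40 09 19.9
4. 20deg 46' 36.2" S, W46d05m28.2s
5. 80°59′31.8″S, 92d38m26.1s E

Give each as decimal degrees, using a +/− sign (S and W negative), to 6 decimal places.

1. 89.934150, 141.719000
2. 76.250194, -35.256333
3. -35.263661, -40.155528
4. -20.776722, -46.091167
5. -80.992167, 92.640583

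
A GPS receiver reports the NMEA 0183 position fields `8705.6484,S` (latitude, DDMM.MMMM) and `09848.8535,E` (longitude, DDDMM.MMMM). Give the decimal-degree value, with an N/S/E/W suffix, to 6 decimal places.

87.094140° S, 98.814225° E

φ: split at 2 digits → 87° and 5.6484′; 87 + 5.6484/60 = 87.0941400
λ: degrees = first 3 digits = 98, minutes = 48.8535; 98 + 48.8535/60 = 98.8142250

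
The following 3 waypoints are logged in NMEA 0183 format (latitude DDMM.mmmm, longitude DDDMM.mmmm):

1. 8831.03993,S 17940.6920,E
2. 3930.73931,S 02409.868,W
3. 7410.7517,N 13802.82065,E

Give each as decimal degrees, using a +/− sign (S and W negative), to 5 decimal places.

Point 1:
  Latitude: degrees = first 2 digits = 88, minutes = 31.03993; 88 + 31.03993/60 = 88.517332
  S ⇒ negate
  Longitude: split at 3 digits → 179° and 40.692′; 179 + 40.692/60 = 179.678200
  E ⇒ keep positive
Point 2:
  Lat: degrees = first 2 digits = 39, minutes = 30.73931; 39 + 30.73931/60 = 39.512322
  S ⇒ negate
  Lon: degrees = first 3 digits = 24, minutes = 9.868; 24 + 9.868/60 = 24.164467
  W → negative
Point 3:
  φ: degrees = first 2 digits = 74, minutes = 10.7517; 74 + 10.7517/60 = 74.179195
  N → positive
  λ: split at 3 digits → 138° and 2.82065′; 138 + 2.82065/60 = 138.047011
  E → positive

1. -88.51733, 179.67820
2. -39.51232, -24.16447
3. 74.17920, 138.04701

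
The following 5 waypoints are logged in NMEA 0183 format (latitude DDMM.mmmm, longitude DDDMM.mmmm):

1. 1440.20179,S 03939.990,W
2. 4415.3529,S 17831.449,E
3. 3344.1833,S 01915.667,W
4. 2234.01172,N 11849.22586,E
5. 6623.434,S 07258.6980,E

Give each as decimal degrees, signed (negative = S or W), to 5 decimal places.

1. -14.67003, -39.66650
2. -44.25588, 178.52415
3. -33.73639, -19.26112
4. 22.56686, 118.82043
5. -66.39057, 72.97830

Point 1:
  Lat: degrees = first 2 digits = 14, minutes = 40.20179; 14 + 40.20179/60 = 14.670030
  hemisphere S, so the sign is −
  Lon: degrees = first 3 digits = 39, minutes = 39.99; 39 + 39.99/60 = 39.666500
  W ⇒ negate
Point 2:
  Lat: split at 2 digits → 44° and 15.3529′; 44 + 15.3529/60 = 44.255882
  S → negative
  λ: split at 3 digits → 178° and 31.449′; 178 + 31.449/60 = 178.524150
  E ⇒ keep positive
Point 3:
  φ: split at 2 digits → 33° and 44.1833′; 33 + 44.1833/60 = 33.736388
  hemisphere S, so the sign is −
  Lon: degrees = first 3 digits = 19, minutes = 15.667; 19 + 15.667/60 = 19.261117
  hemisphere W, so the sign is −
Point 4:
  Lat: split at 2 digits → 22° and 34.01172′; 22 + 34.01172/60 = 22.566862
  N ⇒ keep positive
  Longitude: degrees = first 3 digits = 118, minutes = 49.22586; 118 + 49.22586/60 = 118.820431
  E → positive
Point 5:
  Latitude: degrees = first 2 digits = 66, minutes = 23.434; 66 + 23.434/60 = 66.390567
  hemisphere S, so the sign is −
  Lon: split at 3 digits → 072° and 58.698′; 72 + 58.698/60 = 72.978300
  E → positive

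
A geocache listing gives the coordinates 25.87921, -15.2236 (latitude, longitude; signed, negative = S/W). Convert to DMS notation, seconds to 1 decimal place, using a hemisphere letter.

φ: 0.879210 × 60 = 52.75260′ → 52′, remainder × 60 = 45.156″
Longitude is negative → W; |value| = 15.223600
Longitude: 0.223600° → 13.41600′; 0.41600 × 60 = 24.960″

25°52′45.2″ N, 15°13′25.0″ W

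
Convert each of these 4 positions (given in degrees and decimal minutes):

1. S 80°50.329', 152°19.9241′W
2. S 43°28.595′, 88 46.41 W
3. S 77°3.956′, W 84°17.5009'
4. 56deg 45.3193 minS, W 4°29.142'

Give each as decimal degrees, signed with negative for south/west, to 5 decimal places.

1. -80.83882, -152.33207
2. -43.47658, -88.77350
3. -77.06593, -84.29168
4. -56.75532, -4.48570

Point 1:
  φ: 50.329′ = 0.838817°; total 80.838817
  S → negative
  λ: 19.9241′ = 0.332068°; total 152.332068
  W ⇒ negate
Point 2:
  Lat: 28.595′ = 0.476583°; total 43.476583
  hemisphere S, so the sign is −
  Lon: 88 + 46.41/60 = 88.773500
  hemisphere W, so the sign is −
Point 3:
  Lat: 3.956′ = 0.065933°; total 77.065933
  hemisphere S, so the sign is −
  λ: 17.5009′ = 0.291682°; total 84.291682
  W ⇒ negate
Point 4:
  φ: 56 + 45.3193/60 = 56.755322
  S → negative
  Lon: 4 + 29.142/60 = 4.485700
  W ⇒ negate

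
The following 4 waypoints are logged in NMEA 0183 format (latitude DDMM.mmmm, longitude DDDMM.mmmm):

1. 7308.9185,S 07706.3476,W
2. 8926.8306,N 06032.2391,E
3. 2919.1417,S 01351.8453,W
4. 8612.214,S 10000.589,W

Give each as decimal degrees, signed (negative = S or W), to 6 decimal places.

1. -73.148642, -77.105793
2. 89.447177, 60.537318
3. -29.319028, -13.864088
4. -86.203567, -100.009817

Point 1:
  φ: split at 2 digits → 73° and 8.9185′; 73 + 8.9185/60 = 73.1486417
  hemisphere S, so the sign is −
  λ: degrees = first 3 digits = 77, minutes = 6.3476; 77 + 6.3476/60 = 77.1057933
  W → negative
Point 2:
  φ: degrees = first 2 digits = 89, minutes = 26.8306; 89 + 26.8306/60 = 89.4471767
  N ⇒ keep positive
  Lon: degrees = first 3 digits = 60, minutes = 32.2391; 60 + 32.2391/60 = 60.5373183
  E ⇒ keep positive
Point 3:
  Lat: degrees = first 2 digits = 29, minutes = 19.1417; 29 + 19.1417/60 = 29.3190283
  S ⇒ negate
  Lon: split at 3 digits → 013° and 51.8453′; 13 + 51.8453/60 = 13.8640883
  W ⇒ negate
Point 4:
  Lat: split at 2 digits → 86° and 12.214′; 86 + 12.214/60 = 86.2035667
  S → negative
  Longitude: degrees = first 3 digits = 100, minutes = 0.589; 100 + 0.589/60 = 100.0098167
  W ⇒ negate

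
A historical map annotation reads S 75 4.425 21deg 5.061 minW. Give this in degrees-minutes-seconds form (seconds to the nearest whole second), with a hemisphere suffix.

75°04′26″ S, 21°05′4″ W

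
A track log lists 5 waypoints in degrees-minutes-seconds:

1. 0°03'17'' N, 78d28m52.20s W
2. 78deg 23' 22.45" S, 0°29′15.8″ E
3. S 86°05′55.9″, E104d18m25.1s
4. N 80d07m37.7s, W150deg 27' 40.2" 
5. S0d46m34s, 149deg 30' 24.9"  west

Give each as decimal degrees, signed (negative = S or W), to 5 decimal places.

Point 1:
  Lat: 3′ + 17″ = 3.28333′; 0 + 3.28333/60 = 0.054722
  N → positive
  Lon: 28′ + 52.2″ = 28.87000′; 78 + 28.87000/60 = 78.481167
  W ⇒ negate
Point 2:
  Lat: 78° + 23/60 + 22.45/3600 = 78 + 0.383333 + 0.006236 = 78.389569
  S ⇒ negate
  Longitude: 29′ + 15.8″ = 29.26333′; 0 + 29.26333/60 = 0.487722
  E ⇒ keep positive
Point 3:
  Lat: 86° + 5/60 + 55.9/3600 = 86 + 0.083333 + 0.015528 = 86.098861
  S → negative
  Lon: 104° + 18/60 + 25.1/3600 = 104 + 0.300000 + 0.006972 = 104.306972
  E ⇒ keep positive
Point 4:
  φ: 80° + 7/60 + 37.7/3600 = 80 + 0.116667 + 0.010472 = 80.127139
  N ⇒ keep positive
  λ: 150° + 27/60 + 40.2/3600 = 150 + 0.450000 + 0.011167 = 150.461167
  hemisphere W, so the sign is −
Point 5:
  Latitude: 0° + 46/60 + 34/3600 = 0 + 0.766667 + 0.009444 = 0.776111
  S ⇒ negate
  Longitude: 149° + 30/60 + 24.9/3600 = 149 + 0.500000 + 0.006917 = 149.506917
  W ⇒ negate

1. 0.05472, -78.48117
2. -78.38957, 0.48772
3. -86.09886, 104.30697
4. 80.12714, -150.46117
5. -0.77611, -149.50692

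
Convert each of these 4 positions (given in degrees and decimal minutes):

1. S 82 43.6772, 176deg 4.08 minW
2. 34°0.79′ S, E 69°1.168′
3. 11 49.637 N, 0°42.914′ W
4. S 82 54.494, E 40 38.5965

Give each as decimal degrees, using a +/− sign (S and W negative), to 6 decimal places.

Point 1:
  Latitude: 43.6772′ = 0.727953°; total 82.7279533
  S ⇒ negate
  λ: 176 + 4.08/60 = 176.0680000
  W ⇒ negate
Point 2:
  Lat: 0.79′ = 0.013167°; total 34.0131667
  hemisphere S, so the sign is −
  λ: 1.168′ = 0.019467°; total 69.0194667
  E ⇒ keep positive
Point 3:
  φ: 49.637′ = 0.827283°; total 11.8272833
  N → positive
  Lon: 42.914′ = 0.715233°; total 0.7152333
  W ⇒ negate
Point 4:
  Lat: 82 + 54.494/60 = 82.9082333
  S → negative
  Lon: 38.5965′ = 0.643275°; total 40.6432750
  E ⇒ keep positive

1. -82.727953, -176.068000
2. -34.013167, 69.019467
3. 11.827283, -0.715233
4. -82.908233, 40.643275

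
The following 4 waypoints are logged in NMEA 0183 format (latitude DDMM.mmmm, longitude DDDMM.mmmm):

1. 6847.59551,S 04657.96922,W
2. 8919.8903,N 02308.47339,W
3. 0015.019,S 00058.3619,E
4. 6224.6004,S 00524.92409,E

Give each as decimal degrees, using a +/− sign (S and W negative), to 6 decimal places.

1. -68.793259, -46.966154
2. 89.331505, -23.141223
3. -0.250317, 0.972698
4. -62.410007, 5.415402

Point 1:
  φ: degrees = first 2 digits = 68, minutes = 47.59551; 68 + 47.59551/60 = 68.7932585
  hemisphere S, so the sign is −
  Longitude: split at 3 digits → 046° and 57.96922′; 46 + 57.96922/60 = 46.9661537
  W → negative
Point 2:
  Lat: split at 2 digits → 89° and 19.8903′; 89 + 19.8903/60 = 89.3315050
  N ⇒ keep positive
  Lon: split at 3 digits → 023° and 8.47339′; 23 + 8.47339/60 = 23.1412232
  hemisphere W, so the sign is −
Point 3:
  φ: degrees = first 2 digits = 0, minutes = 15.019; 0 + 15.019/60 = 0.2503167
  hemisphere S, so the sign is −
  λ: split at 3 digits → 000° and 58.3619′; 0 + 58.3619/60 = 0.9726983
  E → positive
Point 4:
  φ: split at 2 digits → 62° and 24.6004′; 62 + 24.6004/60 = 62.4100067
  hemisphere S, so the sign is −
  λ: split at 3 digits → 005° and 24.92409′; 5 + 24.92409/60 = 5.4154015
  E ⇒ keep positive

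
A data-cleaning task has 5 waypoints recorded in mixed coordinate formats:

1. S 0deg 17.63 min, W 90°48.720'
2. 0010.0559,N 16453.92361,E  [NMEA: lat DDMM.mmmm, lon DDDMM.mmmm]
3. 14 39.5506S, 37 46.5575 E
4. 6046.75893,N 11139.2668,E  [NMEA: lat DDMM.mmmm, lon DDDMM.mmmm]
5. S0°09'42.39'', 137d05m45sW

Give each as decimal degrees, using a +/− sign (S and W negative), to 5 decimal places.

1. -0.29383, -90.81200
2. 0.16760, 164.89873
3. -14.65918, 37.77596
4. 60.77932, 111.65445
5. -0.16178, -137.09583

Point 1:
  Lat: 17.63′ = 0.293833°; total 0.293833
  hemisphere S, so the sign is −
  Longitude: 48.72′ = 0.812000°; total 90.812000
  W → negative
Point 2:
  Latitude: degrees = first 2 digits = 0, minutes = 10.0559; 0 + 10.0559/60 = 0.167598
  N ⇒ keep positive
  Lon: degrees = first 3 digits = 164, minutes = 53.92361; 164 + 53.92361/60 = 164.898727
  E ⇒ keep positive
Point 3:
  Latitude: 39.5506′ = 0.659177°; total 14.659177
  S ⇒ negate
  Longitude: 46.5575′ = 0.775958°; total 37.775958
  E → positive
Point 4:
  Lat: split at 2 digits → 60° and 46.75893′; 60 + 46.75893/60 = 60.779316
  N ⇒ keep positive
  λ: split at 3 digits → 111° and 39.2668′; 111 + 39.2668/60 = 111.654447
  E → positive
Point 5:
  Latitude: 0° + 9/60 + 42.39/3600 = 0 + 0.150000 + 0.011775 = 0.161775
  S → negative
  Longitude: 137 + 5/60 + 45/3600 = 137.095833
  hemisphere W, so the sign is −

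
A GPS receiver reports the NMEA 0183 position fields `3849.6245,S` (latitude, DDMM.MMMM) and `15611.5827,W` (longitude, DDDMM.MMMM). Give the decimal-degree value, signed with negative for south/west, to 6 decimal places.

-38.827075, -156.193045

Lat: degrees = first 2 digits = 38, minutes = 49.6245; 38 + 49.6245/60 = 38.8270750
S ⇒ negate
Lon: split at 3 digits → 156° and 11.5827′; 156 + 11.5827/60 = 156.1930450
W ⇒ negate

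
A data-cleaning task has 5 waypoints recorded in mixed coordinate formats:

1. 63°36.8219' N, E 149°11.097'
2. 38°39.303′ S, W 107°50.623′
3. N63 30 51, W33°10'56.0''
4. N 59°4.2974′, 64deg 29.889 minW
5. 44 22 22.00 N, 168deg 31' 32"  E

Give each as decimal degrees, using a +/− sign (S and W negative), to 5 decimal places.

1. 63.61370, 149.18495
2. -38.65505, -107.84372
3. 63.51417, -33.18222
4. 59.07162, -64.49815
5. 44.37278, 168.52556

Point 1:
  Latitude: 36.8219′ = 0.613698°; total 63.613698
  N → positive
  λ: 149 + 11.097/60 = 149.184950
  E ⇒ keep positive
Point 2:
  Latitude: 38 + 39.303/60 = 38.655050
  hemisphere S, so the sign is −
  λ: 107 + 50.623/60 = 107.843717
  W → negative
Point 3:
  φ: 63 + 30/60 + 51/3600 = 63.514167
  N → positive
  Longitude: 10′ + 56″ = 10.93333′; 33 + 10.93333/60 = 33.182222
  hemisphere W, so the sign is −
Point 4:
  Latitude: 4.2974′ = 0.071623°; total 59.071623
  N ⇒ keep positive
  λ: 29.889′ = 0.498150°; total 64.498150
  W ⇒ negate
Point 5:
  Latitude: 44 + 22/60 + 22/3600 = 44.372778
  N ⇒ keep positive
  Longitude: 168 + 31/60 + 32/3600 = 168.525556
  E ⇒ keep positive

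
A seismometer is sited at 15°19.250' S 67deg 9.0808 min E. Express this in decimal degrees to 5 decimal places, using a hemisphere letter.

φ: 19.25′ = 0.320833°; total 15.320833
Lon: 67 + 9.0808/60 = 67.151347

15.32083° S, 67.15135° E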